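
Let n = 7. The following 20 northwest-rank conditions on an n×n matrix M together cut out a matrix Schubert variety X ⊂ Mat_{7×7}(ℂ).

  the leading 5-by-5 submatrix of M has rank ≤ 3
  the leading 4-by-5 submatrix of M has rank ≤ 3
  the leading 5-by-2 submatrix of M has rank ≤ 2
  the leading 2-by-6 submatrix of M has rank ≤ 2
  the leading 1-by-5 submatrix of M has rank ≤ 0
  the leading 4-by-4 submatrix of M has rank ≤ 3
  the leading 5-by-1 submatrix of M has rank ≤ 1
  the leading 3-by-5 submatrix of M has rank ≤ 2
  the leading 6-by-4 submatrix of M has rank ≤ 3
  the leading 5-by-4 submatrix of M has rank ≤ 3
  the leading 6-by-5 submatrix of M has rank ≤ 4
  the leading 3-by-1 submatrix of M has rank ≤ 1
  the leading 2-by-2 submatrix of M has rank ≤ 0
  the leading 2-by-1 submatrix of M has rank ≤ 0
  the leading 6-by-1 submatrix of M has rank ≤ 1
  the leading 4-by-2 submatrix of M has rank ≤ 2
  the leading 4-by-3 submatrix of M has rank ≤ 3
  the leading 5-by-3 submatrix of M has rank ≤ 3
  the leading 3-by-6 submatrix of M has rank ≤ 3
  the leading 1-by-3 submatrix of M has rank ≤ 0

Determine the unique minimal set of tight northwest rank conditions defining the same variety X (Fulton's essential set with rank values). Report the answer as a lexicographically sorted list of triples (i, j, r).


Recovering R(i,j) via the rank-extension bound from the 20 conditions:

  row 1: 0 | 0 | 0 | 0 | 0 | 1 | 1
  row 2: 0 | 0 | 1 | 1 | 1 | 2 | 2
  row 3: 1 | 1 | 2 | 2 | 2 | 3 | 3
  row 4: 1 | 2 | 3 | 3 | 3 | 4 | 4
  row 5: 1 | 2 | 3 | 3 | 3 | 4 | 5
  row 6: 1 | 2 | 3 | 3 | 4 | 5 | 6
  row 7: 1 | 2 | 3 | 4 | 5 | 6 | 7

second differences of R give the permutation w = (6, 3, 1, 2, 7, 5, 4).

Rothe diagram D(w) (10 cells), 4 SE-corners (essential conditions):

[(1, 5, 0), (2, 2, 0), (5, 5, 3), (6, 4, 3)]


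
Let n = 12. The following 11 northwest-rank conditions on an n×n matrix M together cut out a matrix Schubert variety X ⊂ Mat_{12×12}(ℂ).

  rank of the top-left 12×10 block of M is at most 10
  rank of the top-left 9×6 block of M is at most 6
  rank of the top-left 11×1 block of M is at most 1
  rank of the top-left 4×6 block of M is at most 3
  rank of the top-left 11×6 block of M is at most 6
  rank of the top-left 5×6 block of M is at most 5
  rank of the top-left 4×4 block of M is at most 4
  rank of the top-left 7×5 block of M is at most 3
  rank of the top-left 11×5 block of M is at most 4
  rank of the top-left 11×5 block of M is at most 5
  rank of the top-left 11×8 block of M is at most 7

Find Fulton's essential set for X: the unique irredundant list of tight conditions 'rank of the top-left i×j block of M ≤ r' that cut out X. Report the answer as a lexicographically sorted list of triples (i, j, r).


Computing R[i][j] = min implied NW-rank bound (n=12, 11 conditions):

  R[1]: 1, 1, 1, 1, 1, 1, 1, 1, 1, 1, 1, 1
  R[2]: 1, 2, 2, 2, 2, 2, 2, 2, 2, 2, 2, 2
  R[3]: 1, 2, 3, 3, 3, 3, 3, 3, 3, 3, 3, 3
  R[4]: 1, 2, 3, 3, 3, 3, 4, 4, 4, 4, 4, 4
  R[5]: 1, 2, 3, 3, 3, 4, 5, 5, 5, 5, 5, 5
  R[6]: 1, 2, 3, 3, 3, 4, 5, 6, 6, 6, 6, 6
  R[7]: 1, 2, 3, 3, 3, 4, 5, 6, 7, 7, 7, 7
  R[8]: 1, 2, 3, 4, 4, 5, 6, 7, 8, 8, 8, 8
  R[9]: 1, 2, 3, 4, 4, 5, 6, 7, 8, 9, 9, 9
  R[10]: 1, 2, 3, 4, 4, 5, 6, 7, 8, 9, 10, 10
  R[11]: 1, 2, 3, 4, 4, 5, 6, 7, 8, 9, 10, 11
  R[12]: 1, 2, 3, 4, 5, 6, 7, 8, 9, 10, 11, 12

second differences of R give the permutation w = (1, 2, 3, 7, 6, 8, 9, 4, 10, 11, 12, 5).

|D(w)|=12, |Ess(w)|=3:

[(4, 6, 3), (7, 5, 3), (11, 5, 4)]


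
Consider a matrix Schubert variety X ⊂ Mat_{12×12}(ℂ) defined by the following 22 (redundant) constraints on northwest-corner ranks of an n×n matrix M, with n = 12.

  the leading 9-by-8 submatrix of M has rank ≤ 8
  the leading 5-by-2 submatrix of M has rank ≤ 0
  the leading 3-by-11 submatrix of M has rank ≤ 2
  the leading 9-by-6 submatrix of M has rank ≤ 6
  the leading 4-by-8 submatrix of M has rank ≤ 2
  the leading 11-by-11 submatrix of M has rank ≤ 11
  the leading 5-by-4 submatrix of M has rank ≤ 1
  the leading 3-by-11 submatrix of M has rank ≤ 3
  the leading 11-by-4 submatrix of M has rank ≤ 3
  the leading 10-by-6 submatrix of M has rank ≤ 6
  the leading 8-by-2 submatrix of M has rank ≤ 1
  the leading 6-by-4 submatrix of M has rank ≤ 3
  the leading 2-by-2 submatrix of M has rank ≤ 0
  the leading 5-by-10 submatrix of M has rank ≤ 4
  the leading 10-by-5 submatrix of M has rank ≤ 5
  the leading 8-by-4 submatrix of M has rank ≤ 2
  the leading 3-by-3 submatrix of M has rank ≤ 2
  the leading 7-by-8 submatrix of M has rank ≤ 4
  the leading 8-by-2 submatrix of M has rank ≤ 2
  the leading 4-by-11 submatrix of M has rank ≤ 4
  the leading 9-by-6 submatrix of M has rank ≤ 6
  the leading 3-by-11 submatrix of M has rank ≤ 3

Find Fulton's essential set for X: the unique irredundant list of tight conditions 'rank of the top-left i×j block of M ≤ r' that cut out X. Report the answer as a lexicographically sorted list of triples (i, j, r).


Propagating the 22 rank bounds to every northwest block:

  R[1]: 0, 0, 1, 1, 1, 1, 1, 1, 1, 1, 1, 1
  R[2]: 0, 0, 1, 1, 2, 2, 2, 2, 2, 2, 2, 2
  R[3]: 0, 0, 1, 1, 2, 2, 2, 2, 2, 2, 2, 3
  R[4]: 0, 0, 1, 1, 2, 2, 2, 2, 3, 3, 3, 4
  R[5]: 0, 0, 1, 1, 2, 3, 3, 3, 4, 4, 4, 5
  R[6]: 1, 1, 2, 2, 3, 4, 4, 4, 5, 5, 5, 6
  R[7]: 1, 1, 2, 2, 3, 4, 4, 4, 5, 6, 6, 7
  R[8]: 1, 1, 2, 2, 3, 4, 5, 5, 6, 7, 7, 8
  R[9]: 1, 2, 3, 3, 4, 5, 6, 6, 7, 8, 8, 9
  R[10]: 1, 2, 3, 3, 4, 5, 6, 7, 8, 9, 9, 10
  R[11]: 1, 2, 3, 3, 4, 5, 6, 7, 8, 9, 10, 11
  R[12]: 1, 2, 3, 4, 5, 6, 7, 8, 9, 10, 11, 12

giving w = (3, 5, 12, 9, 6, 1, 10, 7, 2, 8, 11, 4) via Δ²R.

D(w) has 31 cells with 8 SE-corners; essential set:

[(3, 11, 2), (4, 8, 2), (5, 2, 0), (5, 4, 1), (7, 8, 4), (8, 2, 1), (8, 4, 2), (11, 4, 3)]


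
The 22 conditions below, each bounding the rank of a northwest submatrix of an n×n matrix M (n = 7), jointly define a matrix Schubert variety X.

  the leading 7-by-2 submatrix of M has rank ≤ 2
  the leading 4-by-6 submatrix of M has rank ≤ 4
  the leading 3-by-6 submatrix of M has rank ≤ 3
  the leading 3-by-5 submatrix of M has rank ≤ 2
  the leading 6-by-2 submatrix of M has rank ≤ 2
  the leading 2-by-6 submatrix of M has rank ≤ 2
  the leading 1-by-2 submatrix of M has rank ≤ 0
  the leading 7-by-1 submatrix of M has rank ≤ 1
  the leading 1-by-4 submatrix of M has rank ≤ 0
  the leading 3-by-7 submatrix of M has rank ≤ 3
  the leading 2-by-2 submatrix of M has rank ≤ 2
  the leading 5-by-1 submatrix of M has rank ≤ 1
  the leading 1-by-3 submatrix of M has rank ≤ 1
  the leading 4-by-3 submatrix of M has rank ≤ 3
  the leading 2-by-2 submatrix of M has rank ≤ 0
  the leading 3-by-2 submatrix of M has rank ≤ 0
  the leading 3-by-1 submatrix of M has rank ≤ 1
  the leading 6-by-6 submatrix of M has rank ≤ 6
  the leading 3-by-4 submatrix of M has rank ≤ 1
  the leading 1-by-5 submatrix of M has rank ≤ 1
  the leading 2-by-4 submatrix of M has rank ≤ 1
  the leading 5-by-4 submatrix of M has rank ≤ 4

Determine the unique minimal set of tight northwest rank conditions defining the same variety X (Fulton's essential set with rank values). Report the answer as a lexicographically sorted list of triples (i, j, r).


Reconstructing r_w from the 22 given conditions:

  R[1]: 0, 0, 0, 0, 1, 1, 1
  R[2]: 0, 0, 1, 1, 2, 2, 2
  R[3]: 0, 0, 1, 1, 2, 3, 3
  R[4]: 1, 1, 2, 2, 3, 4, 4
  R[5]: 1, 2, 3, 3, 4, 5, 5
  R[6]: 1, 2, 3, 4, 5, 6, 6
  R[7]: 1, 2, 3, 4, 5, 6, 7

the unique w with this rank table is (5, 3, 6, 1, 2, 4, 7).

3 SE-corners of the 9-cell Rothe diagram give Ess(w):

[(1, 4, 0), (3, 2, 0), (3, 4, 1)]


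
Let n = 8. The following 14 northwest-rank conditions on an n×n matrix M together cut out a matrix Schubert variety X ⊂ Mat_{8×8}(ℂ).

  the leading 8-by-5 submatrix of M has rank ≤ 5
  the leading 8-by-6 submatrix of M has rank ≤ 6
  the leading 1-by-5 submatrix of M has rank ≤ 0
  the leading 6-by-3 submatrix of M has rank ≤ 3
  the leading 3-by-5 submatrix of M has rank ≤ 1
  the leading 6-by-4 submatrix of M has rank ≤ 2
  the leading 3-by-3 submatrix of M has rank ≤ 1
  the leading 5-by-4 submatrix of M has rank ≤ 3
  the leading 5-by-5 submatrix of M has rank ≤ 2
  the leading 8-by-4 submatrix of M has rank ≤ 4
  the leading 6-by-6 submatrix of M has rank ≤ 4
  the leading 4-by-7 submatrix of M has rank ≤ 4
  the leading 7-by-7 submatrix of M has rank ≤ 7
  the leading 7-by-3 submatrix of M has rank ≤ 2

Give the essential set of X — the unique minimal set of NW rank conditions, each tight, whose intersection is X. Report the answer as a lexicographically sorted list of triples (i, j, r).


Computing R[i][j] = min implied NW-rank bound (n=8, 14 conditions):

  0 | 0 | 0 | 0 | 0 | 1 | 1 | 1
  1 | 1 | 1 | 1 | 1 | 2 | 2 | 2
  1 | 1 | 1 | 1 | 1 | 2 | 3 | 3
  1 | 2 | 2 | 2 | 2 | 3 | 4 | 4
  1 | 2 | 2 | 2 | 2 | 3 | 4 | 5
  1 | 2 | 2 | 2 | 3 | 4 | 5 | 6
  1 | 2 | 2 | 3 | 4 | 5 | 6 | 7
  1 | 2 | 3 | 4 | 5 | 6 | 7 | 8

so w = (6, 1, 7, 2, 8, 5, 4, 3).

|D(w)|=15, |Ess(w)|=5:

[(1, 5, 0), (3, 5, 1), (5, 5, 2), (6, 4, 2), (7, 3, 2)]


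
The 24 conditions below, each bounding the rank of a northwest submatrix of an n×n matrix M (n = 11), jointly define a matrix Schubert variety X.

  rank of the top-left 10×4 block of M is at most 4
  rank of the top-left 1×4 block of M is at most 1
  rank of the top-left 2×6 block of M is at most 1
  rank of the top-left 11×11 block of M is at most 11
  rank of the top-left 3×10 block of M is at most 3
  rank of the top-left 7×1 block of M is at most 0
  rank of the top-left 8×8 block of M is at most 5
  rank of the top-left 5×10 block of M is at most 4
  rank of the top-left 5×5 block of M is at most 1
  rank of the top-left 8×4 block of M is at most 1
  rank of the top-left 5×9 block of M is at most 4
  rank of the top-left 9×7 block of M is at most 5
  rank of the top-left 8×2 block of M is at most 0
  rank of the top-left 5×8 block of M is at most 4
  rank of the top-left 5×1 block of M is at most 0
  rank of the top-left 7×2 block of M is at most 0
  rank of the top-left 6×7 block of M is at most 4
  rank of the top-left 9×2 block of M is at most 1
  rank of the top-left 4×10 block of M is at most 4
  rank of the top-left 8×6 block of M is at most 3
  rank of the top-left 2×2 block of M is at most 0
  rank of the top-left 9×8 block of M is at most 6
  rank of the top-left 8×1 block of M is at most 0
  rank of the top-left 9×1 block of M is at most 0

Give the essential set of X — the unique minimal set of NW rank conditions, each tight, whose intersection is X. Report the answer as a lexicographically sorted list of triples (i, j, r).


Propagating the 24 rank bounds to every northwest block:

  0  0  1  1  1  1  1  1  1  1  1
  0  0  1  1  1  1  2  2  2  2  2
  0  0  1  1  1  2  3  3  3  3  3
  0  0  1  1  1  2  3  4  4  4  4
  0  0  1  1  1  2  3  4  4  4  5
  0  0  1  1  2  3  4  5  5  5  6
  0  0  1  1  2  3  4  5  6  6  7
  0  0  1  1  2  3  4  5  6  7  8
  0  1  2  2  3  4  5  6  7  8  9
  1  2  3  3  4  5  6  7  8  9  10
  1  2  3  4  5  6  7  8  9  10  11

second differences of R give the permutation w = (3, 7, 6, 8, 11, 5, 9, 10, 2, 1, 4).

D(w) has 31 cells with 6 SE-corners; essential set:

[(2, 6, 1), (5, 5, 1), (5, 10, 4), (8, 2, 0), (8, 4, 1), (9, 1, 0)]


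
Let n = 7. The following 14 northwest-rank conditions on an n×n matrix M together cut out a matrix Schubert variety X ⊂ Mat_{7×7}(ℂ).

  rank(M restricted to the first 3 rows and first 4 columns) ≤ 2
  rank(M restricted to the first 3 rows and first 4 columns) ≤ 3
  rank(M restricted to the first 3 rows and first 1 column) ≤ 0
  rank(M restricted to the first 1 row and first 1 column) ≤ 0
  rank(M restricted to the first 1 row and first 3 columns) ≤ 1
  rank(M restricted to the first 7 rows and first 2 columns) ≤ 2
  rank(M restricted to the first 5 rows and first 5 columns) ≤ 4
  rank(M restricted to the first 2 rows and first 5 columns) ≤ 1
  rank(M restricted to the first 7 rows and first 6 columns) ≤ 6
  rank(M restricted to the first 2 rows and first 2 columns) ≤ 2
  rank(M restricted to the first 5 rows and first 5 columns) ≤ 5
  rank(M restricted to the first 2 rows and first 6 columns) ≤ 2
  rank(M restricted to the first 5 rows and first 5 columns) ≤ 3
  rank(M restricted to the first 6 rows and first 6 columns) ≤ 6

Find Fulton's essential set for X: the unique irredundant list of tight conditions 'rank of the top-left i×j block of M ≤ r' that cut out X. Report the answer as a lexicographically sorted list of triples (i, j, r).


Rank table r_w(7×7) implied by the 14 constraints:

  0 1 1 1 1 1 1
  0 1 1 1 1 2 2
  0 1 2 2 2 3 3
  1 2 3 3 3 4 4
  1 2 3 3 3 4 5
  1 2 3 4 4 5 6
  1 2 3 4 5 6 7

giving w = (2, 6, 3, 1, 7, 4, 5) via Δ²R.

Rothe diagram D(w) (8 cells), 3 SE-corners (essential conditions):

[(2, 5, 1), (3, 1, 0), (5, 5, 3)]


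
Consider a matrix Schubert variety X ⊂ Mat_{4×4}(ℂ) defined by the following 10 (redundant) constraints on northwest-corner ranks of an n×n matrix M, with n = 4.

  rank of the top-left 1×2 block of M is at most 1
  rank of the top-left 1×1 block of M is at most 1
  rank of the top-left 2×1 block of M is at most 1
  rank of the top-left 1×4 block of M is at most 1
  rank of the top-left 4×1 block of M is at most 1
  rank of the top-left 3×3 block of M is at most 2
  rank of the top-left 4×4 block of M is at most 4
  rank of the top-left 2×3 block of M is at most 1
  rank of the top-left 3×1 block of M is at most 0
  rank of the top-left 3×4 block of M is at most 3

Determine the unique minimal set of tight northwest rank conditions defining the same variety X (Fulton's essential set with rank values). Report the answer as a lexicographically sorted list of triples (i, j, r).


Rank table r_w(4×4) implied by the 10 constraints:

  R[1]: 0  1  1  1
  R[2]: 0  1  1  2
  R[3]: 0  1  2  3
  R[4]: 1  2  3  4

so w = (2, 4, 3, 1).

Rothe diagram D(w) (4 cells), 2 SE-corners (essential conditions):

[(2, 3, 1), (3, 1, 0)]


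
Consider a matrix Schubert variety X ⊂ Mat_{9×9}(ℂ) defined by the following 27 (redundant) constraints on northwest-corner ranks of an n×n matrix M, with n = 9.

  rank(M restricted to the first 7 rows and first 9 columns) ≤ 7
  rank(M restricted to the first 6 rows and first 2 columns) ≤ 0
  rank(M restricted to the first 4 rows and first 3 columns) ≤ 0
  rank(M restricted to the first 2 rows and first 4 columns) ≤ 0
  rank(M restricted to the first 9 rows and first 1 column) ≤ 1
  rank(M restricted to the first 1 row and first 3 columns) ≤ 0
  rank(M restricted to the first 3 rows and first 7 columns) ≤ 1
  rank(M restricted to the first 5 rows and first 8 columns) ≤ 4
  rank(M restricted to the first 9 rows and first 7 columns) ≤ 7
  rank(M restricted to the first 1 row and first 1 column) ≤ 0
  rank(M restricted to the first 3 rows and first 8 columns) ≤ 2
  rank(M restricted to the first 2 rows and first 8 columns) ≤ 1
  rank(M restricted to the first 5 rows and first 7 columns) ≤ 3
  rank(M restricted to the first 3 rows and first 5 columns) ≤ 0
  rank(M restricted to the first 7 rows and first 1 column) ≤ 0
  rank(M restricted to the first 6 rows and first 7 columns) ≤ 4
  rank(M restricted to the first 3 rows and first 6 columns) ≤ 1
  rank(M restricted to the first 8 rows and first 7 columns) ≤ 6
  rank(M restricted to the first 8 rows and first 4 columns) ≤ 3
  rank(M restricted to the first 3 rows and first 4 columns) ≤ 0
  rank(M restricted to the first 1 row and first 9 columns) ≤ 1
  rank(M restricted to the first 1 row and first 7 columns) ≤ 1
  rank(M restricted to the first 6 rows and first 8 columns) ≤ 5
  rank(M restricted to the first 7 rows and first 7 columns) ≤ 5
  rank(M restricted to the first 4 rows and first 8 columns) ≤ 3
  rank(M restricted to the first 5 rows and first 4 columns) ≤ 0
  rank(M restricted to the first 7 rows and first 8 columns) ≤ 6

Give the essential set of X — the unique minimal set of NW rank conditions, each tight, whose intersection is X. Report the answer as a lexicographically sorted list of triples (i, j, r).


Recovering R(i,j) via the rank-extension bound from the 27 conditions:

  R[1]: 0 0 0 0 0 1 1 1 1
  R[2]: 0 0 0 0 0 1 1 1 2
  R[3]: 0 0 0 0 0 1 1 2 3
  R[4]: 0 0 0 0 1 2 2 3 4
  R[5]: 0 0 0 0 1 2 3 4 5
  R[6]: 0 0 1 1 2 3 4 5 6
  R[7]: 0 1 2 2 3 4 5 6 7
  R[8]: 1 2 3 3 4 5 6 7 8
  R[9]: 1 2 3 4 5 6 7 8 9

reading off 1-entries of Δ²R: w = (6, 9, 8, 5, 7, 3, 2, 1, 4).

D(w) has 29 cells with 6 SE-corners; essential set:

[(2, 8, 1), (3, 5, 0), (3, 7, 1), (5, 4, 0), (6, 2, 0), (7, 1, 0)]


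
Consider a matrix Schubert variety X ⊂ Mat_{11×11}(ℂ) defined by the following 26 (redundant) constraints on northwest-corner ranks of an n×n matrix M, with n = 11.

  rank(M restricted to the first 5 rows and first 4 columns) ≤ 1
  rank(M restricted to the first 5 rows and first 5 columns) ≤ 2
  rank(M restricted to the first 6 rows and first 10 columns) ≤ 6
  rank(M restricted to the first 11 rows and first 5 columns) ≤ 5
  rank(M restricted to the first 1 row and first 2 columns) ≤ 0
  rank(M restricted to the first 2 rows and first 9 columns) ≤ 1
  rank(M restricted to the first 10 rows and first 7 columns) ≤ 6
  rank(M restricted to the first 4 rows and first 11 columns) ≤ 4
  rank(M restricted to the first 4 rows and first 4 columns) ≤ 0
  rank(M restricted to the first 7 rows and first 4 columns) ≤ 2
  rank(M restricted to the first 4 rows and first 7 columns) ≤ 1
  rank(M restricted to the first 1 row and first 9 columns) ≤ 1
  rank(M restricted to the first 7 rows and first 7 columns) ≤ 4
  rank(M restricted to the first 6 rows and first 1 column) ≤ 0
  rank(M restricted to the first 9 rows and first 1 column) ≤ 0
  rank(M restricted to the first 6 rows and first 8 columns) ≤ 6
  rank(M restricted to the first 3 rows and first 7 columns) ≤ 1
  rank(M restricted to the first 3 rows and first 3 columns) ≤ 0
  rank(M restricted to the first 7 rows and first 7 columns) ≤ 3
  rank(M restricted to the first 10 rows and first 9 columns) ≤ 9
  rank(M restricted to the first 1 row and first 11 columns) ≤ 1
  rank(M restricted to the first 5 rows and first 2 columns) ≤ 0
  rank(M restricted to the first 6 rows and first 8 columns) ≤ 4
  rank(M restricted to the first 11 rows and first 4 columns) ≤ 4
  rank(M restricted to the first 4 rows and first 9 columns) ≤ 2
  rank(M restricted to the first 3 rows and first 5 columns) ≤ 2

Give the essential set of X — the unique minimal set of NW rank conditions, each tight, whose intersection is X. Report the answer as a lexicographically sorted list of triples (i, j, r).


Reconstructing r_w from the 26 given conditions:

  i=1: 0 | 0 | 0 | 0 | 1 | 1 | 1 | 1 | 1 | 1 | 1
  i=2: 0 | 0 | 0 | 0 | 1 | 1 | 1 | 1 | 1 | 2 | 2
  i=3: 0 | 0 | 0 | 0 | 1 | 1 | 1 | 2 | 2 | 3 | 3
  i=4: 0 | 0 | 0 | 0 | 1 | 1 | 1 | 2 | 2 | 3 | 4
  i=5: 0 | 0 | 1 | 1 | 2 | 2 | 2 | 3 | 3 | 4 | 5
  i=6: 0 | 1 | 2 | 2 | 3 | 3 | 3 | 4 | 4 | 5 | 6
  i=7: 0 | 1 | 2 | 2 | 3 | 3 | 3 | 4 | 5 | 6 | 7
  i=8: 0 | 1 | 2 | 3 | 4 | 4 | 4 | 5 | 6 | 7 | 8
  i=9: 0 | 1 | 2 | 3 | 4 | 5 | 5 | 6 | 7 | 8 | 9
  i=10: 1 | 2 | 3 | 4 | 5 | 6 | 6 | 7 | 8 | 9 | 10
  i=11: 1 | 2 | 3 | 4 | 5 | 6 | 7 | 8 | 9 | 10 | 11

giving w = (5, 10, 8, 11, 3, 2, 9, 4, 6, 1, 7) via Δ²R.

D(w) has 34 cells with 8 SE-corners; essential set:

[(2, 9, 1), (4, 4, 0), (4, 7, 1), (4, 9, 2), (5, 2, 0), (7, 4, 2), (7, 7, 3), (9, 1, 0)]


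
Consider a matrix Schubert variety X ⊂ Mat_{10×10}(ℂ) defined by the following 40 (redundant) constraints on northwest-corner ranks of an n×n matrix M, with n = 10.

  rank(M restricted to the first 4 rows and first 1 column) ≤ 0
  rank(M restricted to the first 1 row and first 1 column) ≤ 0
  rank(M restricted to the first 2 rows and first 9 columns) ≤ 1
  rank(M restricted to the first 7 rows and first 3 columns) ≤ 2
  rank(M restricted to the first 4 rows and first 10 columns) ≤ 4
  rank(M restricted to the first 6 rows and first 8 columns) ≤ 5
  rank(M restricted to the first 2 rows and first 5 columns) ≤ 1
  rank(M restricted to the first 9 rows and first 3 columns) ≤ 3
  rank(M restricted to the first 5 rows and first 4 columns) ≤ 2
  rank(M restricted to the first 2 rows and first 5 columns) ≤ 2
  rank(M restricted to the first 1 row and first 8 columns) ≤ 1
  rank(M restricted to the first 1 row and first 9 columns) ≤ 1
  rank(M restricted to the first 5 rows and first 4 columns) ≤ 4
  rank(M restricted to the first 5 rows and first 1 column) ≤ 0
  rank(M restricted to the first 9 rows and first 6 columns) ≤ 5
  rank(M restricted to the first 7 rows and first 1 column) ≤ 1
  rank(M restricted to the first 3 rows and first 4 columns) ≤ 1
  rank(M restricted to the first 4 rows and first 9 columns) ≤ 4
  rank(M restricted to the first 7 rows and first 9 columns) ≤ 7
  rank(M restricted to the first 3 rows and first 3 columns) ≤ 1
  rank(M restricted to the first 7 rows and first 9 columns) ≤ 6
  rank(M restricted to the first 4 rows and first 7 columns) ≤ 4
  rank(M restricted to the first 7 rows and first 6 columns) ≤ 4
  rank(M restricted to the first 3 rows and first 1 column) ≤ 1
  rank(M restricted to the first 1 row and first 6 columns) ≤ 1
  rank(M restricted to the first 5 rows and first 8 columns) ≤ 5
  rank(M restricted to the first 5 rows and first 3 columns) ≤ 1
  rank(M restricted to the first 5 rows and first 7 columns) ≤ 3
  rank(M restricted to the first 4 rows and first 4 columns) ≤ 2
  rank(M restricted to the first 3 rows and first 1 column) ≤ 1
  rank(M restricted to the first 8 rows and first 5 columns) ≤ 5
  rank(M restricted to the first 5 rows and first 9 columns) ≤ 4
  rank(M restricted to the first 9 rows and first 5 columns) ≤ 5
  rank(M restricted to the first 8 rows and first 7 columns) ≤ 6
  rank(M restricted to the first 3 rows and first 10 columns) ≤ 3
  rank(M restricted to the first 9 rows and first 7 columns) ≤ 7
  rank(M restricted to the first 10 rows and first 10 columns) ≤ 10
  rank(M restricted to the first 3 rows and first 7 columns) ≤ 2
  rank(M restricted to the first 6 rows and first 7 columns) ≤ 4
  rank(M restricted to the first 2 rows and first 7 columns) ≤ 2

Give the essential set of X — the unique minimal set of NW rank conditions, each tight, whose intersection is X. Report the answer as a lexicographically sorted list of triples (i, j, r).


Reconstructing r_w from the 40 given conditions:

  i=1: 0 1 1 1 1 1 1 1 1 1
  i=2: 0 1 1 1 1 1 1 1 1 2
  i=3: 0 1 1 1 2 2 2 2 2 3
  i=4: 0 1 1 2 3 3 3 3 3 4
  i=5: 0 1 1 2 3 3 3 4 4 5
  i=6: 1 2 2 3 4 4 4 5 5 6
  i=7: 1 2 2 3 4 4 5 6 6 7
  i=8: 1 2 3 4 5 5 6 7 7 8
  i=9: 1 2 3 4 5 5 6 7 8 9
  i=10: 1 2 3 4 5 6 7 8 9 10

giving w = (2, 10, 5, 4, 8, 1, 7, 3, 9, 6) via Δ²R.

Fulton essential set (8 of the 21 Rothe cells):

[(2, 9, 1), (3, 4, 1), (5, 1, 0), (5, 3, 1), (5, 7, 3), (7, 3, 2), (7, 6, 4), (9, 6, 5)]


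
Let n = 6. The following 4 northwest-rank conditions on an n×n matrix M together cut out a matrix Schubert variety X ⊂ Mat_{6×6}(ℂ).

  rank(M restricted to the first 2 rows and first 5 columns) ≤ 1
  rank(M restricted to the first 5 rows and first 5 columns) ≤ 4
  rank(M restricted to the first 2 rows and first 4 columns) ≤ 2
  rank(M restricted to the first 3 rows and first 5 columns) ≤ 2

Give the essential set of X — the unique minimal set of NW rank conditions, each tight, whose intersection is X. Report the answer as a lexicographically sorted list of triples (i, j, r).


The tightest implied rank at each (i,j), from the 4 conditions:

  1 | 1 | 1 | 1 | 1 | 1
  1 | 1 | 1 | 1 | 1 | 2
  1 | 2 | 2 | 2 | 2 | 3
  1 | 2 | 3 | 3 | 3 | 4
  1 | 2 | 3 | 4 | 4 | 5
  1 | 2 | 3 | 4 | 5 | 6

second differences of R give the permutation w = (1, 6, 2, 3, 4, 5).

ℓ(w)=4; the 1 essential cell (i,j,r):

[(2, 5, 1)]


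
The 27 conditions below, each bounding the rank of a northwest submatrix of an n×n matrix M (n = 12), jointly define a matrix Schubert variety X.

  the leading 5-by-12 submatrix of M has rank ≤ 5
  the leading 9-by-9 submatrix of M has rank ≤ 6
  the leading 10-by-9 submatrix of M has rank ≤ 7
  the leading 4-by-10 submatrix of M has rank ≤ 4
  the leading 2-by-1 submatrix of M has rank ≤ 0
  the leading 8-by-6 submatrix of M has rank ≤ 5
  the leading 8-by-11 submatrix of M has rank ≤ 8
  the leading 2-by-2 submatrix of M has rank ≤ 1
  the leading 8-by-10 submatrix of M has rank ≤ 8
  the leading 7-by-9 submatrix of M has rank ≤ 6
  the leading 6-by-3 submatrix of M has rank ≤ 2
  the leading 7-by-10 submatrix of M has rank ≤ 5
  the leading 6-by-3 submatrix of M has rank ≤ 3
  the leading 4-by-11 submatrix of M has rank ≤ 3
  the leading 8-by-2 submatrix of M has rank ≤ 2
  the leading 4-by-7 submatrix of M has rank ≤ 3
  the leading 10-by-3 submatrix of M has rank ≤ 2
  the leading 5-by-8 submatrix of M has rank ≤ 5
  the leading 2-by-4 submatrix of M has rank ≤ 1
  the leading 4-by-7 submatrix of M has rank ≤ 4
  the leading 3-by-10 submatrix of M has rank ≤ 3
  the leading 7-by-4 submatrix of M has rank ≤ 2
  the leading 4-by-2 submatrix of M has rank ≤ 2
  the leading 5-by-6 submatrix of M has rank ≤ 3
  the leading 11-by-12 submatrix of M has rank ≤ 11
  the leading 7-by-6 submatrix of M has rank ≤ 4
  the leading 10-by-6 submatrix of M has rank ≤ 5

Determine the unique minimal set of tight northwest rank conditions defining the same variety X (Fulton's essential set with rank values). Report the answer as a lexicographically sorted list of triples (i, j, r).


Recovering R(i,j) via the rank-extension bound from the 27 conditions:

  R[1]: 0, 1, 1, 1, 1, 1, 1, 1, 1, 1, 1, 1
  R[2]: 0, 1, 1, 1, 2, 2, 2, 2, 2, 2, 2, 2
  R[3]: 1, 2, 2, 2, 3, 3, 3, 3, 3, 3, 3, 3
  R[4]: 1, 2, 2, 2, 3, 3, 3, 3, 3, 3, 3, 4
  R[5]: 1, 2, 2, 2, 3, 3, 4, 4, 4, 4, 4, 5
  R[6]: 1, 2, 2, 2, 3, 4, 5, 5, 5, 5, 5, 6
  R[7]: 1, 2, 2, 2, 3, 4, 5, 5, 5, 5, 6, 7
  R[8]: 1, 2, 2, 3, 4, 5, 6, 6, 6, 6, 7, 8
  R[9]: 1, 2, 2, 3, 4, 5, 6, 6, 6, 7, 8, 9
  R[10]: 1, 2, 2, 3, 4, 5, 6, 7, 7, 8, 9, 10
  R[11]: 1, 2, 3, 4, 5, 6, 7, 8, 8, 9, 10, 11
  R[12]: 1, 2, 3, 4, 5, 6, 7, 8, 9, 10, 11, 12

the unique w with this rank table is (2, 5, 1, 12, 7, 6, 11, 4, 10, 8, 3, 9).

Fulton essential set (8 of the 27 Rothe cells):

[(2, 1, 0), (2, 4, 1), (4, 11, 3), (5, 6, 3), (7, 4, 2), (7, 10, 5), (9, 9, 6), (10, 3, 2)]


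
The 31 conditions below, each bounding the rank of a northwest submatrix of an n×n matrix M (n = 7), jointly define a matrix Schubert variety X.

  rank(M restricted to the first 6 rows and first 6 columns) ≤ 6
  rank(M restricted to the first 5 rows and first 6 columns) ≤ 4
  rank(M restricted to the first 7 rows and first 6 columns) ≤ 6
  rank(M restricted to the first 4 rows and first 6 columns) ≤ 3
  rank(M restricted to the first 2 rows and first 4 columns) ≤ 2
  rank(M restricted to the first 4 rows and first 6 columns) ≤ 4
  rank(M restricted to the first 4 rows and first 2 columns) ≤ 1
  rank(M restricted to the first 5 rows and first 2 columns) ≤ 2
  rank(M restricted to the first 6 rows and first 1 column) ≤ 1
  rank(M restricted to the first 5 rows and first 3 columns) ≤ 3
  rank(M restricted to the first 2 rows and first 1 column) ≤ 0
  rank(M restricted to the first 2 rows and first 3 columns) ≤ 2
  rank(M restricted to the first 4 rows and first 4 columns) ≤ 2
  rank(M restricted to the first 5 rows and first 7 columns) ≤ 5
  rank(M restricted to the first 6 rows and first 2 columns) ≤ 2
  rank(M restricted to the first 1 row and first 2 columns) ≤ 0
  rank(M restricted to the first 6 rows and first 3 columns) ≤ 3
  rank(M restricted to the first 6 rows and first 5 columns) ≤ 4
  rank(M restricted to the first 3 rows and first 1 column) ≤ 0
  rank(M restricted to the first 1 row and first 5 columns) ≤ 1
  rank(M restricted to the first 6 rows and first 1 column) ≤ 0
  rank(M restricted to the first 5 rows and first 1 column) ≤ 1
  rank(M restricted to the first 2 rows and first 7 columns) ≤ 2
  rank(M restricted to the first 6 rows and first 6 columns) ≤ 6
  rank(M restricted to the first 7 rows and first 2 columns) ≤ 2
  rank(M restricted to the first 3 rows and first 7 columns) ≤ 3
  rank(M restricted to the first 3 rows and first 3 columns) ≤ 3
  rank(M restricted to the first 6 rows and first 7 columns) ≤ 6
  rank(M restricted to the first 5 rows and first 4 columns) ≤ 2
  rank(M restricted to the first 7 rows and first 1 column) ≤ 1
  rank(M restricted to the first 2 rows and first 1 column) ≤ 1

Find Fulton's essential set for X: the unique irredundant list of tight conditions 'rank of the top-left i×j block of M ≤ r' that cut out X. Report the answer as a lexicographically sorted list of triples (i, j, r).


Recovering R(i,j) via the rank-extension bound from the 31 conditions:

  row 1: 0  0  1  1  1  1  1
  row 2: 0  1  2  2  2  2  2
  row 3: 0  1  2  2  3  3  3
  row 4: 0  1  2  2  3  3  4
  row 5: 0  1  2  2  3  4  5
  row 6: 0  1  2  3  4  5  6
  row 7: 1  2  3  4  5  6  7

the unique w with this rank table is (3, 2, 5, 7, 6, 4, 1).

4 SE-corners of the 11-cell Rothe diagram give Ess(w):

[(1, 2, 0), (4, 6, 3), (5, 4, 2), (6, 1, 0)]


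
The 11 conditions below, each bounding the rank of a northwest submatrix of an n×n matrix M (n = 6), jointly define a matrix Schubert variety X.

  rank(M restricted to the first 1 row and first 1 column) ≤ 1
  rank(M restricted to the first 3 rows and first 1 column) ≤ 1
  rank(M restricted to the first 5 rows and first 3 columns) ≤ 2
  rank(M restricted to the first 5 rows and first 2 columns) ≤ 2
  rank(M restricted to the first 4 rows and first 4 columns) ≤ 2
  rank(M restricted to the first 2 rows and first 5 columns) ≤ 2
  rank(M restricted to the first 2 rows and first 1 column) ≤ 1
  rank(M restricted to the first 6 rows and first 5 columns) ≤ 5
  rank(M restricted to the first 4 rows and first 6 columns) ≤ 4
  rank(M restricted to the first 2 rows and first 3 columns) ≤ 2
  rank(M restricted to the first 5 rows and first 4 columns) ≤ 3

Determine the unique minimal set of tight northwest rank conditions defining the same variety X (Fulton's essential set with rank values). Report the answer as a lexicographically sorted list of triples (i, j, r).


Propagating the 11 rank bounds to every northwest block:

  i=1: 1 | 1 | 1 | 1 | 1 | 1
  i=2: 1 | 2 | 2 | 2 | 2 | 2
  i=3: 1 | 2 | 2 | 2 | 3 | 3
  i=4: 1 | 2 | 2 | 2 | 3 | 4
  i=5: 1 | 2 | 2 | 3 | 4 | 5
  i=6: 1 | 2 | 3 | 4 | 5 | 6

so w = (1, 2, 5, 6, 4, 3).

ℓ(w)=5; the 2 essential cells (i,j,r):

[(4, 4, 2), (5, 3, 2)]


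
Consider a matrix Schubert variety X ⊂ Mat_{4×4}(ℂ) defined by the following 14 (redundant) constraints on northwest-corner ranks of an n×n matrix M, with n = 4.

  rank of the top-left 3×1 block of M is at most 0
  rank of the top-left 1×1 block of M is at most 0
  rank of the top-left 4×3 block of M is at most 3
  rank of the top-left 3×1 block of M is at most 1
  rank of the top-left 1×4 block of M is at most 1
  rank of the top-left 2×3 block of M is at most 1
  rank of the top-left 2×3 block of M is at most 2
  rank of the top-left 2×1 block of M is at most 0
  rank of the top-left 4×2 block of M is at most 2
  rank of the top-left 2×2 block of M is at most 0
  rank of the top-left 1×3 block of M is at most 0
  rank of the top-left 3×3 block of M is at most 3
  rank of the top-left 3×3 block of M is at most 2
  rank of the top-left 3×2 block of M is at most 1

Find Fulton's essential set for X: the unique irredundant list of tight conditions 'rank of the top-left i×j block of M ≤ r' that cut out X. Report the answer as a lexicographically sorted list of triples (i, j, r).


Propagating the 14 rank bounds to every northwest block:

  i=1: 0 0 0 1
  i=2: 0 0 1 2
  i=3: 0 1 2 3
  i=4: 1 2 3 4

reading off 1-entries of Δ²R: w = (4, 3, 2, 1).

|D(w)|=6, |Ess(w)|=3:

[(1, 3, 0), (2, 2, 0), (3, 1, 0)]


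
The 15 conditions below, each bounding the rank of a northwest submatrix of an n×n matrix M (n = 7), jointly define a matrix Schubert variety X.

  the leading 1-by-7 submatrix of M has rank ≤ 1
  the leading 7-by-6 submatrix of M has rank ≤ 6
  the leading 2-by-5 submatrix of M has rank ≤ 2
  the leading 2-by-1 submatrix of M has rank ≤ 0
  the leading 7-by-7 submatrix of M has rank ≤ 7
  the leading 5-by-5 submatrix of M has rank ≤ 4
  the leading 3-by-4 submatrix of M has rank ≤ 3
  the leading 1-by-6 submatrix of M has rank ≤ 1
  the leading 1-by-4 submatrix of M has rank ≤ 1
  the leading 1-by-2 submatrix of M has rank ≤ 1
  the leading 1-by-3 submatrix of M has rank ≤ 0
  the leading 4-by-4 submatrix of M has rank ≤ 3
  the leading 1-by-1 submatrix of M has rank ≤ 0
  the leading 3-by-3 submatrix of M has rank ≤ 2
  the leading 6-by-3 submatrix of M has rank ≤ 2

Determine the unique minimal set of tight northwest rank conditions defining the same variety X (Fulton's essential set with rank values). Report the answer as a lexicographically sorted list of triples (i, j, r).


Computing R[i][j] = min implied NW-rank bound (n=7, 15 conditions):

  0 | 0 | 0 | 1 | 1 | 1 | 1
  0 | 1 | 1 | 2 | 2 | 2 | 2
  1 | 2 | 2 | 3 | 3 | 3 | 3
  1 | 2 | 2 | 3 | 4 | 4 | 4
  1 | 2 | 2 | 3 | 4 | 5 | 5
  1 | 2 | 2 | 3 | 4 | 5 | 6
  1 | 2 | 3 | 4 | 5 | 6 | 7

second differences of R give the permutation w = (4, 2, 1, 5, 6, 7, 3).

3 SE-corners of the 7-cell Rothe diagram give Ess(w):

[(1, 3, 0), (2, 1, 0), (6, 3, 2)]


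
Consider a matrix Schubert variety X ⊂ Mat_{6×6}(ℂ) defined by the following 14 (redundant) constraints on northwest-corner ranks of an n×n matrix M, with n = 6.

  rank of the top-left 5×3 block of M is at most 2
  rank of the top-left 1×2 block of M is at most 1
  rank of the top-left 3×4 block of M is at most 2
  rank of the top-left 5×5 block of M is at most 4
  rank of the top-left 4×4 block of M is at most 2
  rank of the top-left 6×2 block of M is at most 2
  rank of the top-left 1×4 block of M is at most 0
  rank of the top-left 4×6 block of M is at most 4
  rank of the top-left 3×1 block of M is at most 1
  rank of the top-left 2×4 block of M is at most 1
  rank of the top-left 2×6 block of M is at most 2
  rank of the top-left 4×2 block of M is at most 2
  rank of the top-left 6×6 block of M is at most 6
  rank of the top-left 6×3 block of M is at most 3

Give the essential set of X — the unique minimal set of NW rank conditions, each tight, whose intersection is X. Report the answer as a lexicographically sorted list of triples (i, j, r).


Propagating the 14 rank bounds to every northwest block:

  i=1: 0 0 0 0 1 1
  i=2: 1 1 1 1 2 2
  i=3: 1 2 2 2 3 3
  i=4: 1 2 2 2 3 4
  i=5: 1 2 2 3 4 5
  i=6: 1 2 3 4 5 6

second differences of R give the permutation w = (5, 1, 2, 6, 4, 3).

Rothe diagram D(w) (7 cells), 3 SE-corners (essential conditions):

[(1, 4, 0), (4, 4, 2), (5, 3, 2)]


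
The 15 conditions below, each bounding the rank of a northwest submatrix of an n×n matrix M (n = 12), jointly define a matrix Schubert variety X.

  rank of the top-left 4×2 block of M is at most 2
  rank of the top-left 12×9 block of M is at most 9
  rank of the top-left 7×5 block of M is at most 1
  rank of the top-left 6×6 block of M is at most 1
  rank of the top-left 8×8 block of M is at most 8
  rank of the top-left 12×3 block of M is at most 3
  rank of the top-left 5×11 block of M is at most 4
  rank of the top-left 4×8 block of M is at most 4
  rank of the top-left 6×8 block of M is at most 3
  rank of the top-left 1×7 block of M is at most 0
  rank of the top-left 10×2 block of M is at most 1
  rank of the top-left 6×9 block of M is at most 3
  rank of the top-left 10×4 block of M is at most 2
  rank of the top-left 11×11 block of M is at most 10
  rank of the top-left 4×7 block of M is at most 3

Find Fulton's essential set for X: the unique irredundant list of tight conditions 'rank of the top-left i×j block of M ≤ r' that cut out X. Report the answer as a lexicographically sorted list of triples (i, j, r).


Recovering R(i,j) via the rank-extension bound from the 15 conditions:

  0  0  0  0  0  0  0  1  1  1  1  1
  1  1  1  1  1  1  1  2  2  2  2  2
  1  1  1  1  1  1  2  3  3  3  3  3
  1  1  1  1  1  1  2  3  3  4  4  4
  1  1  1  1  1  1  2  3  3  4  4  5
  1  1  1  1  1  1  2  3  3  4  5  6
  1  1  1  1  1  2  3  4  4  5  6  7
  1  1  2  2  2  3  4  5  5  6  7  8
  1  1  2  2  3  4  5  6  6  7  8  9
  1  1  2  2  3  4  5  6  7  8  9  10
  1  2  3  3  4  5  6  7  8  9  10  11
  1  2  3  4  5  6  7  8  9  10  11  12

so w = (8, 1, 7, 10, 12, 11, 6, 3, 5, 9, 2, 4).

7 SE-corners of the 40-cell Rothe diagram give Ess(w):

[(1, 7, 0), (5, 11, 4), (6, 6, 1), (6, 9, 3), (7, 5, 1), (10, 2, 1), (10, 4, 2)]


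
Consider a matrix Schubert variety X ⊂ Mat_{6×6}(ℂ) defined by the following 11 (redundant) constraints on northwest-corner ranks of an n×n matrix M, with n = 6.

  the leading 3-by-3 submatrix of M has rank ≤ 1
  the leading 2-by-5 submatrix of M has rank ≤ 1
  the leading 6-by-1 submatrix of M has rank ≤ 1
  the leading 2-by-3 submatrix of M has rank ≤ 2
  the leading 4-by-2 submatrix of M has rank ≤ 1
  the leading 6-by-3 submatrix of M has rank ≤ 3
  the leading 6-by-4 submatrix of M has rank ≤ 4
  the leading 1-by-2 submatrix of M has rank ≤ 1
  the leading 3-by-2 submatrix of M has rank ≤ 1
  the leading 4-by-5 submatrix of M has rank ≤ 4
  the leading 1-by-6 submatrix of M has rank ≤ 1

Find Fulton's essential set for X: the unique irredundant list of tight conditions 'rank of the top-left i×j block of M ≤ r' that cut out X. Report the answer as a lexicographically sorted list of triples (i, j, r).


Reconstructing r_w from the 11 given conditions:

  row 1: 1 | 1 | 1 | 1 | 1 | 1
  row 2: 1 | 1 | 1 | 1 | 1 | 2
  row 3: 1 | 1 | 1 | 2 | 2 | 3
  row 4: 1 | 1 | 2 | 3 | 3 | 4
  row 5: 1 | 2 | 3 | 4 | 4 | 5
  row 6: 1 | 2 | 3 | 4 | 5 | 6

giving w = (1, 6, 4, 3, 2, 5) via Δ²R.

D(w) has 7 cells with 3 SE-corners; essential set:

[(2, 5, 1), (3, 3, 1), (4, 2, 1)]


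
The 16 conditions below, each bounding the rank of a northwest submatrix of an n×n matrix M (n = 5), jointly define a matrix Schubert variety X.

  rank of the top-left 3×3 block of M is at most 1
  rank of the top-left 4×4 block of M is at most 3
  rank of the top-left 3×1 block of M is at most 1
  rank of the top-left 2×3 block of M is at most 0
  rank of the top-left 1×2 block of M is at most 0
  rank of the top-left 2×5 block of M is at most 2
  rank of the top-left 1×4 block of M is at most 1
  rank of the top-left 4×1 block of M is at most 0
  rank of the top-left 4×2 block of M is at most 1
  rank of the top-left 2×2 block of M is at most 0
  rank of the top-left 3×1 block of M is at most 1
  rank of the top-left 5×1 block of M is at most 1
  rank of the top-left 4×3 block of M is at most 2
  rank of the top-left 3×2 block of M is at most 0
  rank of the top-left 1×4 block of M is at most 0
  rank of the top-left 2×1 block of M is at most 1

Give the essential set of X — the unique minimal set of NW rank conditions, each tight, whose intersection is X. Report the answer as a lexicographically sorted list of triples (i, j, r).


Recovering R(i,j) via the rank-extension bound from the 16 conditions:

  0 0 0 0 1
  0 0 0 1 2
  0 0 1 2 3
  0 1 2 3 4
  1 2 3 4 5

hence w(1..5) = (5, 4, 3, 2, 1).

Rothe diagram D(w) (10 cells), 4 SE-corners (essential conditions):

[(1, 4, 0), (2, 3, 0), (3, 2, 0), (4, 1, 0)]


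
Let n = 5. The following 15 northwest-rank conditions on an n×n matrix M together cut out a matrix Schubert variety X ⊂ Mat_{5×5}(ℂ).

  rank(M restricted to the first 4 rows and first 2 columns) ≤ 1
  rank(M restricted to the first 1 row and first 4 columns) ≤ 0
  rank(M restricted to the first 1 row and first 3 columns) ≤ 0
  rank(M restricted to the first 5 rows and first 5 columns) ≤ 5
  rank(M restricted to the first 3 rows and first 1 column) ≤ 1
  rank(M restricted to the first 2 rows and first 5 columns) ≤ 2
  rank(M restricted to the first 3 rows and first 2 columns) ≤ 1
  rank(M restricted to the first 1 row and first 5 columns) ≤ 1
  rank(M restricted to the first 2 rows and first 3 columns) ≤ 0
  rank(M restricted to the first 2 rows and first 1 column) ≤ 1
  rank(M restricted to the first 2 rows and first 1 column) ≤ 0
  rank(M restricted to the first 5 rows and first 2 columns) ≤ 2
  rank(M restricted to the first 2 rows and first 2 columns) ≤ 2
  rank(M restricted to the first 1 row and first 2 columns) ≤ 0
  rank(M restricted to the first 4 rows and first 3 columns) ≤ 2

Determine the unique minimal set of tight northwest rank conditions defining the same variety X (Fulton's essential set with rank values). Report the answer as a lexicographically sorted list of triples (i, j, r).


Rank table r_w(5×5) implied by the 15 constraints:

  R[1]: 0  0  0  0  1
  R[2]: 0  0  0  1  2
  R[3]: 1  1  1  2  3
  R[4]: 1  1  2  3  4
  R[5]: 1  2  3  4  5

second differences of R give the permutation w = (5, 4, 1, 3, 2).

3 SE-corners of the 8-cell Rothe diagram give Ess(w):

[(1, 4, 0), (2, 3, 0), (4, 2, 1)]
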